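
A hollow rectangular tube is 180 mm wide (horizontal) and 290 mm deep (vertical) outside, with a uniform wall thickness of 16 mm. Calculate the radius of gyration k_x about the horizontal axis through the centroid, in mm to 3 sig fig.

k_x ≈ 105 mm

Treat the section as a set of non-overlapping primitives; coordinates are from the bounding-box lower-left.
Outer rectangle: 180 × 290, A = 52 200 mm², y = 145 mm, Ī = 365 835 000 mm⁴.
Inner void (subtracted): 148 × 258, A = 38 184 mm², y = 145 mm, Ī = 211 806 648 mm⁴.
By symmetry the centroid is at mid-height, ȳ = 145 mm.
All pieces are centred on the horizontal axis through the centroid, so I = ΣĪ (holes subtracted) = 154 028 352 mm⁴.
Radius of gyration: k = √(I/A) = √(154 028 352 / 14 016) = 104.83 mm.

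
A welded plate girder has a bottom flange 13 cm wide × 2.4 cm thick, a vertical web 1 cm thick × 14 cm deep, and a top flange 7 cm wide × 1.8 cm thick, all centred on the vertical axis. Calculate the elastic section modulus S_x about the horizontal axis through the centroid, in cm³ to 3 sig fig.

Decompose the section into non-overlapping parts with the origin at the bottom-left of its bounding rectangle.
Bottom plate: 13 × 2.4, A = 31.2 cm², y = 1.2 cm, Ī = 14.976 cm⁴.
Web plate: 1 × 14, A = 14 cm², y = 9.4 cm, Ī = 228.67 cm⁴.
Top plate: 7 × 1.8, A = 12.6 cm², y = 17.3 cm, Ī = 3.402 cm⁴.
Centroid: ȳ = ΣA·y / ΣA = 6.6958 cm.
Transfer each piece to the horizontal axis through the centroid using Ī + A·d² with d = y − 6.6958:
  bottom plate: d = -5.4958 cm → contributes +957.35 cm⁴
  web plate: d = 2.7042 cm → contributes +331.04 cm⁴
  top plate: d = 10.604 cm → contributes +1420.2 cm⁴
Total I = 2708.6 cm⁴.
Extreme fibre distance c = 11.504 cm; S = I/c = 235.45 cm³.

S_x ≈ 235 cm³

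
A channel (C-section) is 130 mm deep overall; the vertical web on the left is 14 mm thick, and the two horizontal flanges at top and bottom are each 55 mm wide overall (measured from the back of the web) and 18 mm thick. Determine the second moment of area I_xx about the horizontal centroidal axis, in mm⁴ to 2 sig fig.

I_xx ≈ 7.2 × 10⁶ mm⁴

Break the section into simple shapes (no overlaps), measuring from the bottom-left corner of the bounding box.
Web: 14 × 130, A = 1 820 mm², y = 65 mm, Ī = 2 563 167 mm⁴.
Top flange (beyond web): 41 × 18, A = 738 mm², y = 121 mm, Ī = 19 926 mm⁴.
Bottom flange (beyond web): 41 × 18, A = 738 mm², y = 9 mm, Ī = 19 926 mm⁴.
By symmetry the centroid is at mid-height, ȳ = 65 mm.
Transfer each piece to the horizontal centroidal axis using Ī + A·d² with d = y − 65:
  web: d = 0 mm → contributes +2 563 167 mm⁴
  top flange (beyond web): d = 56 mm → contributes +2 334 294 mm⁴
  bottom flange (beyond web): d = -56 mm → contributes +2 334 294 mm⁴
Total I = 7 231 755 mm⁴.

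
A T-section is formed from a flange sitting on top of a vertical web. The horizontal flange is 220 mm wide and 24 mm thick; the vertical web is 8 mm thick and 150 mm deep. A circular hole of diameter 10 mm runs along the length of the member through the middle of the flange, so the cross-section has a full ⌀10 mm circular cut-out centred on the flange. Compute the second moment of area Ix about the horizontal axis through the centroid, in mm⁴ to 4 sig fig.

Ix ≈ 9.883 × 10⁶ mm⁴

Treat the section as a set of non-overlapping primitives; coordinates are from the bounding-box lower-left.
Flange: 220 × 24, A = 5 280 mm², y = 162 mm, Ī = 253 440 mm⁴.
Web: 8 × 150, A = 1 200 mm², y = 75 mm, Ī = 2 250 000 mm⁴.
Hole (subtracted): ⌀10, A = 78.5398 mm², y = 162 mm, Ī = 490.874 mm⁴.
Centroid: ȳ = ΣA·y / ΣA = 145.691 mm.
Transfer each piece to the horizontal axis through the centroid using Ī + A·d² with d = y − 145.691:
  flange: d = 16.3088 mm → contributes +1 657 795 mm⁴
  web: d = -70.6912 mm → contributes +8 246 698 mm⁴
  hole: d = 16.3088 mm → contributes −21380.6 mm⁴
Total I = 9 883 113 mm⁴.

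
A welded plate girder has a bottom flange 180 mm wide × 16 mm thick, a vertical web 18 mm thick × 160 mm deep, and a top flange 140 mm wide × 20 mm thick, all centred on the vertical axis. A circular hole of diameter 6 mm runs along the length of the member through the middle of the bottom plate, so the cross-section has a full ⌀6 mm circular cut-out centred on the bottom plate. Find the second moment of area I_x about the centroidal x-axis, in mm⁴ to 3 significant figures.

Decompose the section into non-overlapping parts with the origin at the bottom-left of its bounding rectangle.
Bottom plate: 180 × 16, A = 2 880 mm², y = 8 mm, Ī = 61 440 mm⁴.
Web plate: 18 × 160, A = 2 880 mm², y = 96 mm, Ī = 6 144 000 mm⁴.
Top plate: 140 × 20, A = 2 800 mm², y = 186 mm, Ī = 93 333 mm⁴.
Hole (subtracted): ⌀6, A = 28.274 mm², y = 8 mm, Ī = 63.617 mm⁴.
Centroid: ȳ = ΣA·y / ΣA = 96.123 mm.
Transfer each piece to the centroidal x-axis using Ī + A·d² with d = y − 96.123:
  bottom plate: d = -88.123 mm → contributes +22 426 475 mm⁴
  web plate: d = -0.12285 mm → contributes +6 144 043 mm⁴
  top plate: d = 89.877 mm → contributes +22 711 458 mm⁴
  hole: d = -88.123 mm → contributes −219 632 mm⁴
Total I = 51 062 345 mm⁴.

I_x ≈ 5.11 × 10⁷ mm⁴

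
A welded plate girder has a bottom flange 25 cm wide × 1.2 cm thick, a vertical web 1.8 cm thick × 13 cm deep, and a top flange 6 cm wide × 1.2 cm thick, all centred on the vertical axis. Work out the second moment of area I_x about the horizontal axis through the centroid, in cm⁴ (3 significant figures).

Split into non-overlapping primitives; take the origin at the lower-left of the bounding box.
Bottom plate: 25 × 1.2, A = 30 cm², y = 0.6 cm, Ī = 3.6 cm⁴.
Web plate: 1.8 × 13, A = 23.4 cm², y = 7.7 cm, Ī = 329.55 cm⁴.
Top plate: 6 × 1.2, A = 7.2 cm², y = 14.8 cm, Ī = 0.864 cm⁴.
Centroid: ȳ = ΣA·y / ΣA = 5.0287 cm.
Transfer each piece to the horizontal axis through the centroid using Ī + A·d² with d = y − 5.0287:
  bottom plate: d = -4.4287 cm → contributes +592 cm⁴
  web plate: d = 2.6713 cm → contributes +496.53 cm⁴
  top plate: d = 9.7713 cm → contributes +688.31 cm⁴
Total I = 1776.8 cm⁴.

I_x ≈ 1780 cm⁴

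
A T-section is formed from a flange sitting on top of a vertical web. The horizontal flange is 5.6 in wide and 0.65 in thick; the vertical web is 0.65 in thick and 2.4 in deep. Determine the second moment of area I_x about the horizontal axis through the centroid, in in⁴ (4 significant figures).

Treat the section as a set of non-overlapping primitives; coordinates are from the bounding-box lower-left.
Flange: 5.6 × 0.65, A = 3.64 in², y = 2.725 in, Ī = 0.128158 in⁴.
Web: 0.65 × 2.4, A = 1.56 in², y = 1.2 in, Ī = 0.7488 in⁴.
Centroid: ȳ = ΣA·y / ΣA = 2.2675 in.
Transfer each piece to the horizontal axis through the centroid using Ī + A·d² with d = y − 2.2675:
  flange: d = 0.4575 in → contributes +0.890033 in⁴
  web: d = -1.0675 in → contributes +2.52651 in⁴
Total I = 3.41654 in⁴.

I_x ≈ 3.417 in⁴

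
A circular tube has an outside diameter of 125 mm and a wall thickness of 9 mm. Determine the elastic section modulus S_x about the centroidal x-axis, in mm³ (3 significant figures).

S_x ≈ 8.88 × 10⁴ mm³

Decompose the section into non-overlapping parts with the origin at the bottom-left of its bounding rectangle.
Outer circle: ⌀125, A = 12 272 mm², y = 62.5 mm, Ī = 11 984 225 mm⁴.
Bore (subtracted): ⌀107, A = 8 992 mm², y = 62.5 mm, Ī = 6 434 355 mm⁴.
By symmetry the centroid is at mid-height, ȳ = 62.5 mm.
All pieces are centred on the centroidal x-axis, so I = ΣĪ (holes subtracted) = 5 549 870 mm⁴.
Extreme fibre distance c = 62.5 mm; S = I/c = 88 798 mm³.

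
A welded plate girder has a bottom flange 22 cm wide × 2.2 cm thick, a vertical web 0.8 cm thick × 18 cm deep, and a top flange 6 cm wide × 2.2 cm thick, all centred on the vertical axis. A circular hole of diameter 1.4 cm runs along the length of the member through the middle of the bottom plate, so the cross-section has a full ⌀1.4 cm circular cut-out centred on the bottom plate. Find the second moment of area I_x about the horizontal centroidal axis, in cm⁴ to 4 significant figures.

Decompose the section into non-overlapping parts with the origin at the bottom-left of its bounding rectangle.
Bottom plate: 22 × 2.2, A = 48.4 cm², y = 1.1 cm, Ī = 19.5213 cm⁴.
Web plate: 0.8 × 18, A = 14.4 cm², y = 11.2 cm, Ī = 388.8 cm⁴.
Top plate: 6 × 2.2, A = 13.2 cm², y = 21.3 cm, Ī = 5.324 cm⁴.
Hole (subtracted): ⌀1.4, A = 1.53938 cm², y = 1.1 cm, Ī = 0.188574 cm⁴.
Centroid: ȳ = ΣA·y / ΣA = 6.6342 cm.
Transfer each piece to the horizontal centroidal axis using Ī + A·d² with d = y − 6.6342:
  bottom plate: d = -5.5342 cm → contributes +1501.89 cm⁴
  web plate: d = 4.5658 cm → contributes +688.99 cm⁴
  top plate: d = 14.6658 cm → contributes +2844.45 cm⁴
  hole: d = -5.5342 cm → contributes −47.3358 cm⁴
Total I = 4 988 cm⁴.

I_x ≈ 4988 cm⁴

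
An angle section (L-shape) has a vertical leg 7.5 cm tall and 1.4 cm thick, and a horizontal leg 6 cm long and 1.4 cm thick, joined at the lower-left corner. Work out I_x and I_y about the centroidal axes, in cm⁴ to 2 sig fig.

Treat the section as a set of non-overlapping primitives; coordinates are from the bounding-box lower-left.
Vertical leg: 1.4 × 7.5, A = 10.5 cm², y = 3.75 cm, Ī = 49.22 cm⁴.
Horizontal leg (remainder): 4.6 × 1.4, A = 6.44 cm², y = 0.7 cm, Ī = 1.052 cm⁴.
Centroid: ȳ = ΣA·y / ΣA = 2.59 cm.
Transfer each piece to the centroidal x-axis using Ī + A·d² with d = y − 2.59:
  vertical leg: d = 1.16 cm → contributes +63.34 cm⁴
  horizontal leg (remainder): d = -1.89 cm → contributes +24.07 cm⁴
Total I = 87.4 cm⁴.
For the y-axis: x̄ = 1.84 cm.
Repeating about the centroidal y-axis gives I_y = 49 cm⁴.

I_x ≈ 87 cm⁴, I_y ≈ 49 cm⁴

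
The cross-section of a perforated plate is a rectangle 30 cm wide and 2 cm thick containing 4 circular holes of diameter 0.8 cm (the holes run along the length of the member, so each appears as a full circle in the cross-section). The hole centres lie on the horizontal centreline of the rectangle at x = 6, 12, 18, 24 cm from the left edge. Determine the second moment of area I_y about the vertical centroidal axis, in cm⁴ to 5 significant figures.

Split into non-overlapping primitives; take the origin at the lower-left of the bounding box.
Plate: 30 × 2, A = 60 cm², x = 15 cm, Ī = 4 500 cm⁴.
Hole 1 (subtracted): ⌀0.8, A = 0.5026548 cm², x = 6 cm, Ī = 0.02010619 cm⁴.
Hole 2 (subtracted): ⌀0.8, A = 0.5026548 cm², x = 12 cm, Ī = 0.02010619 cm⁴.
Hole 3 (subtracted): ⌀0.8, A = 0.5026548 cm², x = 18 cm, Ī = 0.02010619 cm⁴.
Hole 4 (subtracted): ⌀0.8, A = 0.5026548 cm², x = 24 cm, Ī = 0.02010619 cm⁴.
By symmetry the centroid is at mid-width, x̄ = 15 cm.
Transfer each piece to the vertical centroidal axis using Ī + A·d² with d = x − 15:
  plate: d = 0 cm → contributes +4 500 cm⁴
  hole 1: d = -9 cm → contributes −40.73515 cm⁴
  hole 2: d = -3 cm → contributes −4.544 cm⁴
  hole 3: d = 3 cm → contributes −4.544 cm⁴
  hole 4: d = 9 cm → contributes −40.73515 cm⁴
Total I = 4409.442 cm⁴.

I_y ≈ 4409.4 cm⁴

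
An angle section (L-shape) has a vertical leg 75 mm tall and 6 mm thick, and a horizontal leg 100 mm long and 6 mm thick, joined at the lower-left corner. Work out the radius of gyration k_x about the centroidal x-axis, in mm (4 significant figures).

Break the section into simple shapes (no overlaps), measuring from the bottom-left corner of the bounding box.
Vertical leg: 6 × 75, A = 450 mm², y = 37.5 mm, Ī = 210 938 mm⁴.
Horizontal leg (remainder): 94 × 6, A = 564 mm², y = 3 mm, Ī = 1 692 mm⁴.
Centroid: ȳ = ΣA·y / ΣA = 18.3107 mm.
Transfer each piece to the centroidal x-axis using Ī + A·d² with d = y − 18.3107:
  vertical leg: d = 19.1893 mm → contributes +376 642 mm⁴
  horizontal leg (remainder): d = -15.3107 mm → contributes +133 903 mm⁴
Total I = 510 544 mm⁴.
Radius of gyration: k = √(I/A) = √(510 544 / 1 014) = 22.4387 mm.

k_x ≈ 22.44 mm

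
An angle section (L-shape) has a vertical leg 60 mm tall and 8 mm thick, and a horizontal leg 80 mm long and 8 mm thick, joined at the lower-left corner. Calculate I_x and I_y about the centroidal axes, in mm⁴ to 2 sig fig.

Split into non-overlapping primitives; take the origin at the lower-left of the bounding box.
Vertical leg: 8 × 60, A = 480 mm², y = 30 mm, Ī = 144 000 mm⁴.
Horizontal leg (remainder): 72 × 8, A = 576 mm², y = 4 mm, Ī = 3 072 mm⁴.
Centroid: ȳ = ΣA·y / ΣA = 15.82 mm.
Transfer each piece to the centroidal x-axis using Ī + A·d² with d = y − 15.82:
  vertical leg: d = 14.18 mm → contributes +240 540 mm⁴
  horizontal leg (remainder): d = -11.82 mm → contributes +83 522 mm⁴
Total I = 324 061 mm⁴.
For the y-axis: x̄ = 25.82 mm.
Repeating about the centroidal y-axis gives I_y = 670 301 mm⁴.

I_x ≈ 3.2 × 10⁵ mm⁴, I_y ≈ 6.7 × 10⁵ mm⁴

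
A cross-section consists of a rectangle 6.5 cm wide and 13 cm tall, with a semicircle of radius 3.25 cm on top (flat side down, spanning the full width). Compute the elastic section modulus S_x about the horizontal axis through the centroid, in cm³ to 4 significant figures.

S_x ≈ 244.0 cm³

Decompose the section into non-overlapping parts with the origin at the bottom-left of its bounding rectangle.
Rectangular body: 6.5 × 13, A = 84.5 cm², y = 6.5 cm, Ī = 1190.04 cm⁴.
Semicircular cap: semicircle r = 3.25, A = 16.5915 cm², y = 14.3793 cm, Ī = 12.2452 cm⁴.
Centroid: ȳ = ΣA·y / ΣA = 7.79319 cm.
Transfer each piece to the horizontal axis through the centroid using Ī + A·d² with d = y − 7.79319:
  rectangular body: d = -1.29319 cm → contributes +1331.35 cm⁴
  semicircular cap: d = 6.58615 cm → contributes +731.943 cm⁴
Total I = 2063.3 cm⁴.
Extreme fibre distance c = 8.45681 cm; S = I/c = 243.981 cm³.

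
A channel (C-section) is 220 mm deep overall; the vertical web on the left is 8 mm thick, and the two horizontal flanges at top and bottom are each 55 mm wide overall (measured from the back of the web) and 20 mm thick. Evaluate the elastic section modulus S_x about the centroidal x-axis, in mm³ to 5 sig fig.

S_x ≈ 2.3601 × 10⁵ mm³

Treat the section as a set of non-overlapping primitives; coordinates are from the bounding-box lower-left.
Web: 8 × 220, A = 1 760 mm², y = 110 mm, Ī = 7 098 667 mm⁴.
Top flange (beyond web): 47 × 20, A = 940 mm², y = 210 mm, Ī = 31333.33 mm⁴.
Bottom flange (beyond web): 47 × 20, A = 940 mm², y = 10 mm, Ī = 31333.33 mm⁴.
By symmetry the centroid is at mid-height, ȳ = 110 mm.
Transfer each piece to the centroidal x-axis using Ī + A·d² with d = y − 110:
  web: d = 0 mm → contributes +7 098 667 mm⁴
  top flange (beyond web): d = 100 mm → contributes +9 431 333 mm⁴
  bottom flange (beyond web): d = -100 mm → contributes +9 431 333 mm⁴
Total I = 25 961 333 mm⁴.
Extreme fibre distance c = 110 mm; S = I/c = 236012.1 mm³.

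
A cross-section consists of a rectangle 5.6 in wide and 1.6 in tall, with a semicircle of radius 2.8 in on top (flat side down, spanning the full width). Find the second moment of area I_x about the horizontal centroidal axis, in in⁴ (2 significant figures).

Decompose the section into non-overlapping parts with the origin at the bottom-left of its bounding rectangle.
Rectangular body: 5.6 × 1.6, A = 8.96 in², y = 0.8 in, Ī = 1.911 in⁴.
Semicircular cap: semicircle r = 2.8, A = 12.32 in², y = 2.788 in, Ī = 6.746 in⁴.
Centroid: ȳ = ΣA·y / ΣA = 1.951 in.
Transfer each piece to the horizontal centroidal axis using Ī + A·d² with d = y − 1.951:
  rectangular body: d = -1.151 in → contributes +13.78 in⁴
  semicircular cap: d = 0.8374 in → contributes +15.38 in⁴
Total I = 29.16 in⁴.

I_x ≈ 29 in⁴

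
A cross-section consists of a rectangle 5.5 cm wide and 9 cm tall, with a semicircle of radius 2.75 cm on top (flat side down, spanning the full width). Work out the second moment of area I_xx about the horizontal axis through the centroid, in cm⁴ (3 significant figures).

I_xx ≈ 648 cm⁴

Treat the section as a set of non-overlapping primitives; coordinates are from the bounding-box lower-left.
Rectangular body: 5.5 × 9, A = 49.5 cm², y = 4.5 cm, Ī = 334.13 cm⁴.
Semicircular cap: semicircle r = 2.75, A = 11.879 cm², y = 10.167 cm, Ī = 6.2772 cm⁴.
Centroid: ȳ = ΣA·y / ΣA = 5.5968 cm.
Transfer each piece to the horizontal axis through the centroid using Ī + A·d² with d = y − 5.5968:
  rectangular body: d = -1.0968 cm → contributes +393.67 cm⁴
  semicircular cap: d = 4.5703 cm → contributes +254.41 cm⁴
Total I = 648.08 cm⁴.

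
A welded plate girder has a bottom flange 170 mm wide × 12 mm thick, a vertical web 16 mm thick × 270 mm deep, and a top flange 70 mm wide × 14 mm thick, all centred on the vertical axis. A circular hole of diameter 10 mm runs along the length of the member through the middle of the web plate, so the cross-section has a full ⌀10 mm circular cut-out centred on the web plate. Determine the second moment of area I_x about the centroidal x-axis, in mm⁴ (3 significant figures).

I_x ≈ 8.36 × 10⁷ mm⁴

Decompose the section into non-overlapping parts with the origin at the bottom-left of its bounding rectangle.
Bottom plate: 170 × 12, A = 2 040 mm², y = 6 mm, Ī = 24 480 mm⁴.
Web plate: 16 × 270, A = 4 320 mm², y = 147 mm, Ī = 26 244 000 mm⁴.
Top plate: 70 × 14, A = 980 mm², y = 289 mm, Ī = 16 007 mm⁴.
Hole (subtracted): ⌀10, A = 78.54 mm², y = 147 mm, Ī = 490.87 mm⁴.
Centroid: ȳ = ΣA·y / ΣA = 126.55 mm.
Transfer each piece to the centroidal x-axis using Ī + A·d² with d = y − 126.55:
  bottom plate: d = -120.55 mm → contributes +29 671 519 mm⁴
  web plate: d = 20.448 mm → contributes +28 050 225 mm⁴
  top plate: d = 162.45 mm → contributes +25 877 470 mm⁴
  hole: d = 20.448 mm → contributes −33 329 mm⁴
Total I = 83 565 885 mm⁴.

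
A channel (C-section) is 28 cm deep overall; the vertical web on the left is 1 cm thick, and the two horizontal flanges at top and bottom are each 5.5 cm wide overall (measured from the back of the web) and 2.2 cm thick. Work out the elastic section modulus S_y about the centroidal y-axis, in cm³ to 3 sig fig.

S_y ≈ 32.0 cm³

Decompose the section into non-overlapping parts with the origin at the bottom-left of its bounding rectangle.
Web: 1 × 28, A = 28 cm², x = 0.5 cm, Ī = 2.3333 cm⁴.
Top flange (beyond web): 4.5 × 2.2, A = 9.9 cm², x = 3.25 cm, Ī = 16.706 cm⁴.
Bottom flange (beyond web): 4.5 × 2.2, A = 9.9 cm², x = 3.25 cm, Ī = 16.706 cm⁴.
Centroid: x̄ = ΣA·x / ΣA = 1.6391 cm.
Transfer each piece to the centroidal y-axis using Ī + A·d² with d = x − 1.6391:
  web: d = -1.1391 cm → contributes +38.666 cm⁴
  top flange (beyond web): d = 1.6109 cm → contributes +42.396 cm⁴
  bottom flange (beyond web): d = 1.6109 cm → contributes +42.396 cm⁴
Total I = 123.46 cm⁴.
Extreme fibre distance c = 3.8609 cm; S = I/c = 31.977 cm³.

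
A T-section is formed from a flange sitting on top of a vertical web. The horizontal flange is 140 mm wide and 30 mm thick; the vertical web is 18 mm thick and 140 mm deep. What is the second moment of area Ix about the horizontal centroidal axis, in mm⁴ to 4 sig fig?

Ix ≈ 1.581 × 10⁷ mm⁴

Decompose the section into non-overlapping parts with the origin at the bottom-left of its bounding rectangle.
Flange: 140 × 30, A = 4 200 mm², y = 155 mm, Ī = 315 000 mm⁴.
Web: 18 × 140, A = 2 520 mm², y = 70 mm, Ī = 4 116 000 mm⁴.
Centroid: ȳ = ΣA·y / ΣA = 123.125 mm.
Transfer each piece to the horizontal centroidal axis using Ī + A·d² with d = y − 123.125:
  flange: d = 31.875 mm → contributes +4 582 266 mm⁴
  web: d = -53.125 mm → contributes +11 228 109 mm⁴
Total I = 15 810 375 mm⁴.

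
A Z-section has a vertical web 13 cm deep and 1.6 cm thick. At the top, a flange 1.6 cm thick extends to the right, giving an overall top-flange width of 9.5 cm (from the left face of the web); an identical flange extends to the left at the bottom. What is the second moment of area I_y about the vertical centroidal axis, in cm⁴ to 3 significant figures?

I_y ≈ 706 cm⁴

Treat the section as a set of non-overlapping primitives; coordinates are from the bounding-box lower-left.
Web: 1.6 × 13, A = 20.8 cm², x = 8.7 cm, Ī = 4.4373 cm⁴.
Top flange (beyond web): 7.9 × 1.6, A = 12.64 cm², x = 13.45 cm, Ī = 65.739 cm⁴.
Bottom flange (beyond web): 7.9 × 1.6, A = 12.64 cm², x = 3.95 cm, Ī = 65.739 cm⁴.
Centroid: x̄ = ΣA·x / ΣA = 8.7 cm.
Transfer each piece to the vertical centroidal axis using Ī + A·d² with d = x − 8.7:
  web: d = 0 cm → contributes +4.4373 cm⁴
  top flange (beyond web): d = 4.75 cm → contributes +350.93 cm⁴
  bottom flange (beyond web): d = -4.75 cm → contributes +350.93 cm⁴
Total I = 706.29 cm⁴.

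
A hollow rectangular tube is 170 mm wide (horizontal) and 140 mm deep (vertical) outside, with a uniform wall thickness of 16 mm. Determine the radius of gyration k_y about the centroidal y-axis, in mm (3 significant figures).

Treat the section as a set of non-overlapping primitives; coordinates are from the bounding-box lower-left.
Outer rectangle: 170 × 140, A = 23 800 mm², x = 85 mm, Ī = 57 318 333 mm⁴.
Inner void (subtracted): 138 × 108, A = 14 904 mm², x = 85 mm, Ī = 23 652 648 mm⁴.
By symmetry the centroid is at mid-width, x̄ = 85 mm.
All pieces are centred on the centroidal y-axis, so I = ΣĪ (holes subtracted) = 33 665 685 mm⁴.
Radius of gyration: k = √(I/A) = √(33 665 685 / 8 896) = 61.517 mm.

k_y ≈ 61.5 mm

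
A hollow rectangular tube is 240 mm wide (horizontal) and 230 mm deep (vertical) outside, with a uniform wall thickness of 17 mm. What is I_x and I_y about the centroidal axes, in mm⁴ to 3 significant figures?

Break the section into simple shapes (no overlaps), measuring from the bottom-left corner of the bounding box.
Outer rectangle: 240 × 230, A = 55 200 mm², y = 115 mm, Ī = 243 340 000 mm⁴.
Inner void (subtracted): 206 × 196, A = 40 376 mm², y = 115 mm, Ī = 129 257 035 mm⁴.
By symmetry the centroid is at mid-height, ȳ = 115 mm.
All pieces are centred on the centroidal x-axis, so I = ΣĪ (holes subtracted) = 114 082 965 mm⁴.
Repeating about the centroidal y-axis gives I_y = 122 177 005 mm⁴.

I_x ≈ 1.14 × 10⁸ mm⁴, I_y ≈ 1.22 × 10⁸ mm⁴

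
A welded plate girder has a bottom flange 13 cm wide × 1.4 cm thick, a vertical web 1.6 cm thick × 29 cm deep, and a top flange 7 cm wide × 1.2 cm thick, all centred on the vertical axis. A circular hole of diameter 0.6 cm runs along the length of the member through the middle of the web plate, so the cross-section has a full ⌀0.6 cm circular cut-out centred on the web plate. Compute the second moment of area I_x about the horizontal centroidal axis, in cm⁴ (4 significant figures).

Decompose the section into non-overlapping parts with the origin at the bottom-left of its bounding rectangle.
Bottom plate: 13 × 1.4, A = 18.2 cm², y = 0.7 cm, Ī = 2.97267 cm⁴.
Web plate: 1.6 × 29, A = 46.4 cm², y = 15.9 cm, Ī = 3251.87 cm⁴.
Top plate: 7 × 1.2, A = 8.4 cm², y = 31 cm, Ī = 1.008 cm⁴.
Hole (subtracted): ⌀0.6, A = 0.282743 cm², y = 15.9 cm, Ī = 0.00636173 cm⁴.
Centroid: ȳ = ΣA·y / ΣA = 13.84 cm.
Transfer each piece to the horizontal centroidal axis using Ī + A·d² with d = y − 13.84:
  bottom plate: d = -13.14 cm → contributes +3145.36 cm⁴
  web plate: d = 2.06003 cm → contributes +3448.78 cm⁴
  top plate: d = 17.16 cm → contributes +2474.53 cm⁴
  hole: d = 2.06003 cm → contributes −1.20625 cm⁴
Total I = 9067.46 cm⁴.

I_x ≈ 9067 cm⁴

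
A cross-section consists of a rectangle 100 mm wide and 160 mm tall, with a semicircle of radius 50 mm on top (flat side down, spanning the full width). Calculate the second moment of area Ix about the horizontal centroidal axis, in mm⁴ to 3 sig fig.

Break the section into simple shapes (no overlaps), measuring from the bottom-left corner of the bounding box.
Rectangular body: 100 × 160, A = 16 000 mm², y = 80 mm, Ī = 34 133 333 mm⁴.
Semicircular cap: semicircle r = 50, A = 3 927 mm², y = 181.22 mm, Ī = 685 981 mm⁴.
Centroid: ȳ = ΣA·y / ΣA = 99.947 mm.
Transfer each piece to the horizontal centroidal axis using Ī + A·d² with d = y − 99.947:
  rectangular body: d = -19.947 mm → contributes +40 499 744 mm⁴
  semicircular cap: d = 81.273 mm → contributes +26 625 071 mm⁴
Total I = 67 124 815 mm⁴.

Ix ≈ 6.71 × 10⁷ mm⁴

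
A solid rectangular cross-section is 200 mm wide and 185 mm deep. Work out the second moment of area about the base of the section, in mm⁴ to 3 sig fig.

The section: 200 × 185, A = 37 000 mm², y = 92.5 mm, Ī = 105 527 083 mm⁴.
Transfer it to the bottom edge using Ī + A·d² with d = y − 0:
  the section: d = 92.5 mm → contributes +422 108 333 mm⁴
Total I = 422 108 333 mm⁴.

I_base ≈ 4.22 × 10⁸ mm⁴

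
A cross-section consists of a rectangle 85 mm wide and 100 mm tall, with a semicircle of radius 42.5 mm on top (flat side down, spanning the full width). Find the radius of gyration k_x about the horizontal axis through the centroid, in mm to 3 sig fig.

k_x ≈ 39.1 mm

Decompose the section into non-overlapping parts with the origin at the bottom-left of its bounding rectangle.
Rectangular body: 85 × 100, A = 8 500 mm², y = 50 mm, Ī = 7 083 333 mm⁴.
Semicircular cap: semicircle r = 42.5, A = 2837.3 mm², y = 118.04 mm, Ī = 358 086 mm⁴.
Centroid: ȳ = ΣA·y / ΣA = 67.027 mm.
Transfer each piece to the horizontal axis through the centroid using Ī + A·d² with d = y − 67.027:
  rectangular body: d = -17.027 mm → contributes +9 547 649 mm⁴
  semicircular cap: d = 51.011 mm → contributes +7 740 826 mm⁴
Total I = 17 288 475 mm⁴.
Radius of gyration: k = √(I/A) = √(17 288 475 / 11 337) = 39.05 mm.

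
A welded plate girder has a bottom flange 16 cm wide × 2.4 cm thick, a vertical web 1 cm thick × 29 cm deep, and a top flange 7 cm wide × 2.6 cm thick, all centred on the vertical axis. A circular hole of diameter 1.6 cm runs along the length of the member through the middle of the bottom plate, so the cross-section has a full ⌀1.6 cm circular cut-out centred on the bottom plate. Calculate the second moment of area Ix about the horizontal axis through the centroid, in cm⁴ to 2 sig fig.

Ix ≈ 1.5 × 10⁴ cm⁴

Treat the section as a set of non-overlapping primitives; coordinates are from the bounding-box lower-left.
Bottom plate: 16 × 2.4, A = 38.4 cm², y = 1.2 cm, Ī = 18.43 cm⁴.
Web plate: 1 × 29, A = 29 cm², y = 16.9 cm, Ī = 2 032 cm⁴.
Top plate: 7 × 2.6, A = 18.2 cm², y = 32.7 cm, Ī = 10.25 cm⁴.
Hole (subtracted): ⌀1.6, A = 2.011 cm², y = 1.2 cm, Ī = 0.3217 cm⁴.
Centroid: ȳ = ΣA·y / ΣA = 13.51 cm.
Transfer each piece to the horizontal axis through the centroid using Ī + A·d² with d = y − 13.51:
  bottom plate: d = -12.31 cm → contributes +5 833 cm⁴
  web plate: d = 3.395 cm → contributes +2 367 cm⁴
  top plate: d = 19.19 cm → contributes +6 716 cm⁴
  hole: d = -12.31 cm → contributes −304.8 cm⁴
Total I = 14 611 cm⁴.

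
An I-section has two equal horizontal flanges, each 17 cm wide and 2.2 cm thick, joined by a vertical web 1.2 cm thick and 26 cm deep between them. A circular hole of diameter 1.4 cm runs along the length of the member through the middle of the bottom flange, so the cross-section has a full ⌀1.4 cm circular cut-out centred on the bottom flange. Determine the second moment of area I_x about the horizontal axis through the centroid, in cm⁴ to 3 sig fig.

Decompose the section into non-overlapping parts with the origin at the bottom-left of its bounding rectangle.
Bottom flange: 17 × 2.2, A = 37.4 cm², y = 1.1 cm, Ī = 15.085 cm⁴.
Web: 1.2 × 26, A = 31.2 cm², y = 15.2 cm, Ī = 1757.6 cm⁴.
Top flange: 17 × 2.2, A = 37.4 cm², y = 29.3 cm, Ī = 15.085 cm⁴.
Hole (subtracted): ⌀1.4, A = 1.5394 cm², y = 1.1 cm, Ī = 0.18857 cm⁴.
Centroid: ȳ = ΣA·y / ΣA = 15.408 cm.
Transfer each piece to the horizontal axis through the centroid using Ī + A·d² with d = y − 15.408:
  bottom flange: d = -14.308 cm → contributes +7671.3 cm⁴
  web: d = -0.20778 cm → contributes +1758.9 cm⁴
  top flange: d = 13.892 cm → contributes +7 233 cm⁴
  hole: d = -14.308 cm → contributes −315.32 cm⁴
Total I = 16 348 cm⁴.

I_x ≈ 1.63 × 10⁴ cm⁴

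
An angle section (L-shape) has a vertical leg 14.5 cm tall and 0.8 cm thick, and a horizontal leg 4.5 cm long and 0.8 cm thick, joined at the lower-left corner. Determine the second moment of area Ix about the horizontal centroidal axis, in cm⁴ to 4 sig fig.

Ix ≈ 314.1 cm⁴

Split into non-overlapping primitives; take the origin at the lower-left of the bounding box.
Vertical leg: 0.8 × 14.5, A = 11.6 cm², y = 7.25 cm, Ī = 203.242 cm⁴.
Horizontal leg (remainder): 3.7 × 0.8, A = 2.96 cm², y = 0.4 cm, Ī = 0.157867 cm⁴.
Centroid: ȳ = ΣA·y / ΣA = 5.85742 cm.
Transfer each piece to the horizontal centroidal axis using Ī + A·d² with d = y − 5.85742:
  vertical leg: d = 1.39258 cm → contributes +225.737 cm⁴
  horizontal leg (remainder): d = -5.45742 cm → contributes +88.3168 cm⁴
Total I = 314.054 cm⁴.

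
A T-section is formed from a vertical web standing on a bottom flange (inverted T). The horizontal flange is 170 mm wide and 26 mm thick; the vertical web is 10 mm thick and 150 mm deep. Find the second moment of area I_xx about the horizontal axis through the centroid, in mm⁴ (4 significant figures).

Decompose the section into non-overlapping parts with the origin at the bottom-left of its bounding rectangle.
Flange: 170 × 26, A = 4 420 mm², y = 13 mm, Ī = 248 993 mm⁴.
Web: 10 × 150, A = 1 500 mm², y = 101 mm, Ī = 2 812 500 mm⁴.
Centroid: ȳ = ΣA·y / ΣA = 35.2973 mm.
Transfer each piece to the horizontal axis through the centroid using Ī + A·d² with d = y − 35.2973:
  flange: d = -22.2973 mm → contributes +2 446 482 mm⁴
  web: d = 65.7027 mm → contributes +9 287 768 mm⁴
Total I = 11 734 250 mm⁴.

I_xx ≈ 1.173 × 10⁷ mm⁴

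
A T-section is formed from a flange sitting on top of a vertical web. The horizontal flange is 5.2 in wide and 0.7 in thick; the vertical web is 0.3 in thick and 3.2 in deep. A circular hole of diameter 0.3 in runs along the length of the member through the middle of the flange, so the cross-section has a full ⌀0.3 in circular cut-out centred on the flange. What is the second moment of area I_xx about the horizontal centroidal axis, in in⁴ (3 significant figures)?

I_xx ≈ 3.84 in⁴

Split into non-overlapping primitives; take the origin at the lower-left of the bounding box.
Flange: 5.2 × 0.7, A = 3.64 in², y = 3.55 in, Ī = 0.14863 in⁴.
Web: 0.3 × 3.2, A = 0.96 in², y = 1.6 in, Ī = 0.8192 in⁴.
Hole (subtracted): ⌀0.3, A = 0.070686 in², y = 3.55 in, Ī = 0.00039761 in⁴.
Centroid: ȳ = ΣA·y / ΣA = 3.1367 in.
Transfer each piece to the horizontal centroidal axis using Ī + A·d² with d = y − 3.1367:
  flange: d = 0.41331 in → contributes +0.77043 in⁴
  web: d = -1.5367 in → contributes +3.0862 in⁴
  hole: d = 0.41331 in → contributes −0.012472 in⁴
Total I = 3.8441 in⁴.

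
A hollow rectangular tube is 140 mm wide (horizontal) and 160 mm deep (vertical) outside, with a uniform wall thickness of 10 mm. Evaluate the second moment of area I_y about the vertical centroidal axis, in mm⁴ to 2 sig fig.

Break the section into simple shapes (no overlaps), measuring from the bottom-left corner of the bounding box.
Outer rectangle: 140 × 160, A = 22 400 mm², x = 70 mm, Ī = 36 586 667 mm⁴.
Inner void (subtracted): 120 × 140, A = 16 800 mm², x = 70 mm, Ī = 20 160 000 mm⁴.
By symmetry the centroid is at mid-width, x̄ = 70 mm.
All pieces are centred on the vertical centroidal axis, so I = ΣĪ (holes subtracted) = 16 426 667 mm⁴.

I_y ≈ 1.6 × 10⁷ mm⁴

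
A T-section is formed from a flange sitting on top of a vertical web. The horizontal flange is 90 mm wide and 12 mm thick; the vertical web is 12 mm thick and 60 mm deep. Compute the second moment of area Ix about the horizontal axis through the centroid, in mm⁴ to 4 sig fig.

Decompose the section into non-overlapping parts with the origin at the bottom-left of its bounding rectangle.
Flange: 90 × 12, A = 1 080 mm², y = 66 mm, Ī = 12 960 mm⁴.
Web: 12 × 60, A = 720 mm², y = 30 mm, Ī = 216 000 mm⁴.
Centroid: ȳ = ΣA·y / ΣA = 51.6 mm.
Transfer each piece to the horizontal axis through the centroid using Ī + A·d² with d = y − 51.6:
  flange: d = 14.4 mm → contributes +236 909 mm⁴
  web: d = -21.6 mm → contributes +551 923 mm⁴
Total I = 788 832 mm⁴.

Ix ≈ 7.888 × 10⁵ mm⁴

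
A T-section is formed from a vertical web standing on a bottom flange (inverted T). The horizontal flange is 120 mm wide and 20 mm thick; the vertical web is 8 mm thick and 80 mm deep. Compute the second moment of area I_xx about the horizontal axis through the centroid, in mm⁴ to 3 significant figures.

Break the section into simple shapes (no overlaps), measuring from the bottom-left corner of the bounding box.
Flange: 120 × 20, A = 2 400 mm², y = 10 mm, Ī = 80 000 mm⁴.
Web: 8 × 80, A = 640 mm², y = 60 mm, Ī = 341 333 mm⁴.
Centroid: ȳ = ΣA·y / ΣA = 20.526 mm.
Transfer each piece to the horizontal axis through the centroid using Ī + A·d² with d = y − 20.526:
  flange: d = -10.526 mm → contributes +345 928 mm⁴
  web: d = 39.474 mm → contributes +1 338 563 mm⁴
Total I = 1 684 491 mm⁴.

I_xx ≈ 1.68 × 10⁶ mm⁴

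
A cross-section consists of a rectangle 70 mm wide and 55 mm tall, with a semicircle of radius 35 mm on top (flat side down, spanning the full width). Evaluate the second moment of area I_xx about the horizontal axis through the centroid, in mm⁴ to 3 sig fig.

Treat the section as a set of non-overlapping primitives; coordinates are from the bounding-box lower-left.
Rectangular body: 70 × 55, A = 3 850 mm², y = 27.5 mm, Ī = 970 521 mm⁴.
Semicircular cap: semicircle r = 35, A = 1924.2 mm², y = 69.854 mm, Ī = 164 704 mm⁴.
Centroid: ȳ = ΣA·y / ΣA = 41.614 mm.
Transfer each piece to the horizontal axis through the centroid using Ī + A·d² with d = y − 41.614:
  rectangular body: d = -14.114 mm → contributes +1 737 500 mm⁴
  semicircular cap: d = 28.24 mm → contributes +1 699 280 mm⁴
Total I = 3 436 779 mm⁴.

I_xx ≈ 3.44 × 10⁶ mm⁴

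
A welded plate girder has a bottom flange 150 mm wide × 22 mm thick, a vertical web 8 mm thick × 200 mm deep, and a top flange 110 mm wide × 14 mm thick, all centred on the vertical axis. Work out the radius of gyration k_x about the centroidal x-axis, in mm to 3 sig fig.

k_x ≈ 94.5 mm

Split into non-overlapping primitives; take the origin at the lower-left of the bounding box.
Bottom plate: 150 × 22, A = 3 300 mm², y = 11 mm, Ī = 133 100 mm⁴.
Web plate: 8 × 200, A = 1 600 mm², y = 122 mm, Ī = 5 333 333 mm⁴.
Top plate: 110 × 14, A = 1 540 mm², y = 229 mm, Ī = 25 153 mm⁴.
Centroid: ȳ = ΣA·y / ΣA = 90.708 mm.
Transfer each piece to the centroidal x-axis using Ī + A·d² with d = y − 90.708:
  bottom plate: d = -79.708 mm → contributes +21 099 245 mm⁴
  web plate: d = 31.292 mm → contributes +6 900 029 mm⁴
  top plate: d = 138.29 mm → contributes +29 477 125 mm⁴
Total I = 57 476 398 mm⁴.
Radius of gyration: k = √(I/A) = √(57 476 398 / 6 440) = 94.472 mm.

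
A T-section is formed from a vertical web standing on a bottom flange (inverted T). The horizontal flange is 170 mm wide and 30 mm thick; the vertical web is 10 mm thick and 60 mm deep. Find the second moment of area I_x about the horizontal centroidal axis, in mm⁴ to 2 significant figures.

Break the section into simple shapes (no overlaps), measuring from the bottom-left corner of the bounding box.
Flange: 170 × 30, A = 5 100 mm², y = 15 mm, Ī = 382 500 mm⁴.
Web: 10 × 60, A = 600 mm², y = 60 mm, Ī = 180 000 mm⁴.
Centroid: ȳ = ΣA·y / ΣA = 19.74 mm.
Transfer each piece to the horizontal centroidal axis using Ī + A·d² with d = y − 19.74:
  flange: d = -4.737 mm → contributes +496 932 mm⁴
  web: d = 40.26 mm → contributes +1 152 673 mm⁴
Total I = 1 649 605 mm⁴.

I_x ≈ 1.6 × 10⁶ mm⁴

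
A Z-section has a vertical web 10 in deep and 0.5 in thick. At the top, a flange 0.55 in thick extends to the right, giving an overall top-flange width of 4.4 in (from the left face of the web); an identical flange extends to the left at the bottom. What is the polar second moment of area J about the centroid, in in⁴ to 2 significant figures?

J ≈ 160 in⁴

Break the section into simple shapes (no overlaps), measuring from the bottom-left corner of the bounding box.
Web: 0.5 × 10, A = 5 in², y = 5 in, Ī = 41.67 in⁴.
Top flange (beyond web): 3.9 × 0.55, A = 2.145 in², y = 9.725 in, Ī = 0.05407 in⁴.
Bottom flange (beyond web): 3.9 × 0.55, A = 2.145 in², y = 0.275 in, Ī = 0.05407 in⁴.
Centroid: ȳ = ΣA·y / ΣA = 5 in.
Transfer each piece to the centroidal x-axis using Ī + A·d² with d = y − 5:
  web: d = 0 in → contributes +41.67 in⁴
  top flange (beyond web): d = 4.725 in → contributes +47.94 in⁴
  bottom flange (beyond web): d = -4.725 in → contributes +47.94 in⁴
Total I = 137.6 in⁴.
For the y-axis: x̄ = 4.15 in.
Repeating about the centroidal y-axis gives I_y = 26.31 in⁴.
Polar second moment: J = I_x + I_y = 163.9 in⁴.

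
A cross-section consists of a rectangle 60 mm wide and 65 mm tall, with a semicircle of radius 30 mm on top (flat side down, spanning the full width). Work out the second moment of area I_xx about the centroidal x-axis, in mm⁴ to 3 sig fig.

Decompose the section into non-overlapping parts with the origin at the bottom-left of its bounding rectangle.
Rectangular body: 60 × 65, A = 3 900 mm², y = 32.5 mm, Ī = 1 373 125 mm⁴.
Semicircular cap: semicircle r = 30, A = 1413.7 mm², y = 77.732 mm, Ī = 88 903 mm⁴.
Centroid: ȳ = ΣA·y / ΣA = 44.534 mm.
Transfer each piece to the centroidal x-axis using Ī + A·d² with d = y − 44.534:
  rectangular body: d = -12.034 mm → contributes +1 937 921 mm⁴
  semicircular cap: d = 33.198 mm → contributes +1 646 998 mm⁴
Total I = 3 584 920 mm⁴.

I_xx ≈ 3.58 × 10⁶ mm⁴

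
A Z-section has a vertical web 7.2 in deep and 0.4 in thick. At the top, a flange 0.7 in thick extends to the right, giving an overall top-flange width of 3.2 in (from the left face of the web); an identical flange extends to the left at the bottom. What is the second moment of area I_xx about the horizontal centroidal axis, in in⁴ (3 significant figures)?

Split into non-overlapping primitives; take the origin at the lower-left of the bounding box.
Web: 0.4 × 7.2, A = 2.88 in², y = 3.6 in, Ī = 12.442 in⁴.
Top flange (beyond web): 2.8 × 0.7, A = 1.96 in², y = 6.85 in, Ī = 0.080033 in⁴.
Bottom flange (beyond web): 2.8 × 0.7, A = 1.96 in², y = 0.35 in, Ī = 0.080033 in⁴.
Centroid: ȳ = ΣA·y / ΣA = 3.6 in.
Transfer each piece to the horizontal centroidal axis using Ī + A·d² with d = y − 3.6:
  web: d = 0 in → contributes +12.442 in⁴
  top flange (beyond web): d = 3.25 in → contributes +20.783 in⁴
  bottom flange (beyond web): d = -3.25 in → contributes +20.783 in⁴
Total I = 54.007 in⁴.

I_xx ≈ 54.0 in⁴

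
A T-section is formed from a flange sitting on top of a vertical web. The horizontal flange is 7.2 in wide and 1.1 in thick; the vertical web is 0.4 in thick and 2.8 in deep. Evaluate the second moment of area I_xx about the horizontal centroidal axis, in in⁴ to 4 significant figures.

I_xx ≈ 5.261 in⁴

Break the section into simple shapes (no overlaps), measuring from the bottom-left corner of the bounding box.
Flange: 7.2 × 1.1, A = 7.92 in², y = 3.35 in, Ī = 0.7986 in⁴.
Web: 0.4 × 2.8, A = 1.12 in², y = 1.4 in, Ī = 0.731733 in⁴.
Centroid: ȳ = ΣA·y / ΣA = 3.10841 in.
Transfer each piece to the horizontal centroidal axis using Ī + A·d² with d = y − 3.10841:
  flange: d = 0.241593 in → contributes +1.26087 in⁴
  web: d = -1.70841 in → contributes +4.00063 in⁴
Total I = 5.26149 in⁴.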